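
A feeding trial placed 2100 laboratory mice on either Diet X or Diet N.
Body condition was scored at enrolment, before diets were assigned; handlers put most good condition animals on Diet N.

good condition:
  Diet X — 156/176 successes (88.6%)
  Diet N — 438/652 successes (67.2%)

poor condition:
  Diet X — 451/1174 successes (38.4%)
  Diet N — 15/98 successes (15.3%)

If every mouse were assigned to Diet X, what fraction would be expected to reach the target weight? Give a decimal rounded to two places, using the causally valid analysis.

Since starting body condition is a pre-existing factor (not a product of the diet) and it affects the outcome on its own, it is a confounder. The stratified rates, not the pooled rate, identify the causal effect.
Standardising Diet X to the population starting body condition mix: 0.394·156/176 + 0.606·451/1174 = 0.582.

0.58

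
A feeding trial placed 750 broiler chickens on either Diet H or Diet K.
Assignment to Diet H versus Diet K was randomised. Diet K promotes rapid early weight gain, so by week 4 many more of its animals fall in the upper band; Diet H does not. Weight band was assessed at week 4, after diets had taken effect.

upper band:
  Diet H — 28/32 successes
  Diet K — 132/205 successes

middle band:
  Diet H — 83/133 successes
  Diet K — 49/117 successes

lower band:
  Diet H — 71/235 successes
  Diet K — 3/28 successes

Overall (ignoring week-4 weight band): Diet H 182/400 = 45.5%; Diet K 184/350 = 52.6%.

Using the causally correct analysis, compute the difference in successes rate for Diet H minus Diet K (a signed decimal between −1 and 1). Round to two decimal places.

Diet H is higher inside every week-4 weight band stratum but Diet K is higher in aggregate. Whether to stratify depends on how week-4 weight band relates to the diet.
Stratifying would compare diets among broiler chickens the diets themselves sorted into week-4 weight band groups — a form of selection on an intermediate. The unconditioned pooled rates give the total causal effect.
The causal difference is the pooled difference: 0.455 − 0.526 = -0.071.

-0.07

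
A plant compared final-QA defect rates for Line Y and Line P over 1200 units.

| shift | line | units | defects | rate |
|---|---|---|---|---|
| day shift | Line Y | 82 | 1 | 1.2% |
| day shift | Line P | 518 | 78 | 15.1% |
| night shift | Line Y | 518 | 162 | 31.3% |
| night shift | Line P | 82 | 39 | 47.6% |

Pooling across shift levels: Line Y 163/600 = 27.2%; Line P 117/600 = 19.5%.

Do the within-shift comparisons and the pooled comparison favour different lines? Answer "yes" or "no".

Within each shift level (day shift 1.2% vs 15.1%; night shift 31.3% vs 47.6%), Line Y has the lower rate every time. Pooled: 27.2% vs 19.5% — Line P has the lower rate overall. The two comparisons disagree.

yes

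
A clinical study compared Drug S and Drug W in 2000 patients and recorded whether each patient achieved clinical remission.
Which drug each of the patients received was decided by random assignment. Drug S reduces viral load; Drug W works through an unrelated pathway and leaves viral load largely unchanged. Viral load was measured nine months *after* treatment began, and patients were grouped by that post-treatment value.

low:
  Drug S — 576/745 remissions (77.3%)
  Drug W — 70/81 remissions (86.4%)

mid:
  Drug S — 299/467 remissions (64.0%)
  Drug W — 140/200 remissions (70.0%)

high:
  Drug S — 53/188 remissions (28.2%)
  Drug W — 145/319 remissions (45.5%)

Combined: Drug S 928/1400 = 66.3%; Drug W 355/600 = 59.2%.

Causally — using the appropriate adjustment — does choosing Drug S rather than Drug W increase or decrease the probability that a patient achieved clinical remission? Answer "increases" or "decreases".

increases

Viral load is recorded after the drug and is itself shifted by it — it sits on the causal path from drug to outcome. Conditioning on a mediator would strip out part of the effect we want; the pooled comparison gives the total causal effect.
Pooled: Drug S 66.3% vs Drug W 59.2%; Drug S is higher overall.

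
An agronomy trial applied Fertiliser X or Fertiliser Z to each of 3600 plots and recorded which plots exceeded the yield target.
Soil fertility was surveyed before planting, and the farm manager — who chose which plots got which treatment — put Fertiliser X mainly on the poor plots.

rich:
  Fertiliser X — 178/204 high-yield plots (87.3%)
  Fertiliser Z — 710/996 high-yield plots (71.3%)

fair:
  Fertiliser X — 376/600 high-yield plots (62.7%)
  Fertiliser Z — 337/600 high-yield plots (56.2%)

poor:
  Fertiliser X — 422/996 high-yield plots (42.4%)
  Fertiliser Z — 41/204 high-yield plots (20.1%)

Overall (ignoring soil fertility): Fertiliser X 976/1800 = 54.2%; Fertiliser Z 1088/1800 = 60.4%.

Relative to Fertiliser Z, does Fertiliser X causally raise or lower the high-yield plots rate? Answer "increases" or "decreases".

The stratified and pooled comparisons disagree (Fertiliser X wins within each soil fertility; Fertiliser Z wins overall), so the answer turns on the causal role of soil fertility.
Nothing the fertiliser does changes soil fertility; the imbalance is an allocation artefact. With soil fertility also predicting the outcome, the pooled figure is confounded, and the within-stratum comparison is the causal one.
Within each level — rich: 87.3% vs 71.3%; fair: 62.7% vs 56.2%; poor: 42.4% vs 20.1% — Fertiliser X is higher every time.

increases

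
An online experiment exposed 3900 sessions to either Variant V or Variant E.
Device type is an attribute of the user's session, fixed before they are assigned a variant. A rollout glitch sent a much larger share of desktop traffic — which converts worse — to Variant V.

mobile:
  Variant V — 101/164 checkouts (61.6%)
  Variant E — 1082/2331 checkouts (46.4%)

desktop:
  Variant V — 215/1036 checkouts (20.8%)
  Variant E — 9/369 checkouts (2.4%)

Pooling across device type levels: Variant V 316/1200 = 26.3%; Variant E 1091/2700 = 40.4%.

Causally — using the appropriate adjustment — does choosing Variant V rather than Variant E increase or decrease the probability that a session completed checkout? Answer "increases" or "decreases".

Device type satisfies the back-door criterion: it is not a descendant of the variant, and it blocks the spurious path from variant to outcome. Adjusting for it (i.e., using the within-device type rates) gives the causal effect.
Within each level — mobile: 61.6% vs 46.4%; desktop: 20.8% vs 2.4% — Variant V is higher every time.

increases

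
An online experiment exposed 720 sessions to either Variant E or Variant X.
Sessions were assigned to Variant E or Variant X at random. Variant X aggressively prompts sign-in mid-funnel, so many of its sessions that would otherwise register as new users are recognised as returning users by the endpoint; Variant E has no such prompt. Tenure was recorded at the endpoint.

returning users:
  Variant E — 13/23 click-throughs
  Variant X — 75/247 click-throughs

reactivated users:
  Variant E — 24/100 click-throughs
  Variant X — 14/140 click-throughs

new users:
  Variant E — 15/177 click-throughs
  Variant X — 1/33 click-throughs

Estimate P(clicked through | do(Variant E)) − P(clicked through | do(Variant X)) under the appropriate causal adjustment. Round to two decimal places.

-0.04

Within every user tenure level Variant E has the higher rate, yet pooled Variant X does — Simpson's reversal.
Stratifying would compare variants among sessions the variants themselves sorted into user tenure groups — a form of selection on an intermediate. The unconditioned pooled rates give the total causal effect.
The causal difference is the pooled difference: 0.173 − 0.214 = -0.041.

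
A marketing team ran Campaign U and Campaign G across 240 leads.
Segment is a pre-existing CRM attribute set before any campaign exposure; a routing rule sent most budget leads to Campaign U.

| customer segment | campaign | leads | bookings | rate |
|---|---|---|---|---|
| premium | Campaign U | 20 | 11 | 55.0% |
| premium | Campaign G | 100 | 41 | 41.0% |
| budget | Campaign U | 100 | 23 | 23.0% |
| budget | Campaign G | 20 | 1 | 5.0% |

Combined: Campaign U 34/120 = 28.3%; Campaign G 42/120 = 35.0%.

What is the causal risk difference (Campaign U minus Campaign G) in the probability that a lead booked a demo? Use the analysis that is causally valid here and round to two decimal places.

+0.16

The imbalance in customer segment arose from how leads were allocated, not from anything the campaign did; and customer segment independently affects the outcome. The pooled gap is confounded — condition on customer segment.
Adjusting over the population distribution of customer segment: 0.500·(0.550−0.410) + 0.500·(0.230−0.050) = +0.160.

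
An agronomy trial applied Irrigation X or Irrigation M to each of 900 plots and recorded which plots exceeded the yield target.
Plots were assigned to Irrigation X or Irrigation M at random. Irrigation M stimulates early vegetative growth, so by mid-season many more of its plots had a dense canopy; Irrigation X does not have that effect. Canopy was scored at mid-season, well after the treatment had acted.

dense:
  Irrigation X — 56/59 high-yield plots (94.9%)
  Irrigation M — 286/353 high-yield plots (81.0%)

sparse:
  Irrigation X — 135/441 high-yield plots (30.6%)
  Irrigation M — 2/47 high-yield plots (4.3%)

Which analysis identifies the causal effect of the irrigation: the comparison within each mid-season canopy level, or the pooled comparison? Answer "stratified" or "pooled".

Because the irrigation influences mid-season canopy, mid-season canopy is a post-treatment mediator, not a confounder. Stratifying on it would bias the estimate; the causal effect is the crude pooled difference.
Pooled: Irrigation X 38.2% vs Irrigation M 72.0%; Irrigation M is higher overall.

pooled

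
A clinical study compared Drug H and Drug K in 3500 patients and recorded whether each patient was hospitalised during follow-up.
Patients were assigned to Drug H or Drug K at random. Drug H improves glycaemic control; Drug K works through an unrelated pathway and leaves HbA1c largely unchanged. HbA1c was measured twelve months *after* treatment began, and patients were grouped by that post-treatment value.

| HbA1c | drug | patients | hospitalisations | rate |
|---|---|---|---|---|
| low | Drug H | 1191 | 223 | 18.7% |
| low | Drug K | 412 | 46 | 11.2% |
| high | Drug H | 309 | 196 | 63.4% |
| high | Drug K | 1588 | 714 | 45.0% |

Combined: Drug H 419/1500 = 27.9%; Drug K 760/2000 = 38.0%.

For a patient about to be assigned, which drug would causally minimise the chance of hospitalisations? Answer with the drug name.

Drug H

HbA1c is downstream of the drug. One should not condition on a consequence of treatment, so the overall rates are the right comparison.
Pooled: Drug H 27.9% vs Drug K 38.0%; Drug H is lower overall.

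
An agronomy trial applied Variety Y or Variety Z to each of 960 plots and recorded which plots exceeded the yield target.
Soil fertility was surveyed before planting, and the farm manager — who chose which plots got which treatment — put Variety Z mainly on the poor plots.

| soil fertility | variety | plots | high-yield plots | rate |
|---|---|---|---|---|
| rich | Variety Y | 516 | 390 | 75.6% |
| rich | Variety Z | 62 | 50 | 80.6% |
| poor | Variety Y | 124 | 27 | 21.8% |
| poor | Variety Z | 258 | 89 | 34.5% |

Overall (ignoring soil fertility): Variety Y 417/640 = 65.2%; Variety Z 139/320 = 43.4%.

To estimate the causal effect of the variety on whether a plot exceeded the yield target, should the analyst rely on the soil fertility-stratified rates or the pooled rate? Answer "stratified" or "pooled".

stratified

The stratified and pooled comparisons disagree (Variety Z wins within each soil fertility; Variety Y wins overall), so the answer turns on the causal role of soil fertility.
Soil fertility is set before the variety has any effect — it is not caused by the variety — and it independently drives the outcome. That makes it a confounder, so the causal comparison is within soil fertility levels.
Within each level — rich: 75.6% vs 80.6%; poor: 21.8% vs 34.5% — Variety Z is higher every time.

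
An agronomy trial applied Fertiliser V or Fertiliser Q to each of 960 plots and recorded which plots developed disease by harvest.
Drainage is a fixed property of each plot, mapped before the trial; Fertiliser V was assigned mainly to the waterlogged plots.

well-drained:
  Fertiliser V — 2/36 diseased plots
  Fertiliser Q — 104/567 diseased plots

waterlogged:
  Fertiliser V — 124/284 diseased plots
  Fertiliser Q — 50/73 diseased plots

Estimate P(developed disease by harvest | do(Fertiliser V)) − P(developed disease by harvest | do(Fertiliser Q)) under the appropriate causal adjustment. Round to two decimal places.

Fertiliser V is lower inside every field drainage stratum but Fertiliser Q is lower in aggregate. Whether to stratify depends on how field drainage relates to the fertiliser.
Here field drainage is a common cause — it drives both which fertiliser a case falls under and the outcome. The crude comparison mixes populations; the stratum-specific rates are the causally relevant ones.
Adjusting over the population distribution of field drainage: 0.628·(0.056−0.183) + 0.372·(0.437−0.685) = -0.173.

-0.17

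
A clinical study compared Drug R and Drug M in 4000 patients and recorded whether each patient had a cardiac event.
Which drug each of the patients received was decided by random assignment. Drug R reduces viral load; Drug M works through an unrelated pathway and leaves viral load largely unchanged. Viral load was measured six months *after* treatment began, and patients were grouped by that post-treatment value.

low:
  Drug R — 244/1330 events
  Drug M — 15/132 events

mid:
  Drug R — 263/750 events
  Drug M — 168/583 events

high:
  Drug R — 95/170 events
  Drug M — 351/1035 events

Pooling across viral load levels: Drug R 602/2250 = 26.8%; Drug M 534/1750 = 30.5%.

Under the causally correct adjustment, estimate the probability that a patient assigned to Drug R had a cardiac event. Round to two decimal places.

The viral load-specific comparison favours Drug M throughout, but the pooled figures favour Drug R. The question is whether to condition on viral load.
Viral load here is a post-treatment variable shaped by the drug; conditioning on it would introduce bias rather than remove it. The overall comparison is the causal one.
So P(outcome | do(Drug R)) is just the pooled rate for Drug R: 602/2250 = 0.268.

0.27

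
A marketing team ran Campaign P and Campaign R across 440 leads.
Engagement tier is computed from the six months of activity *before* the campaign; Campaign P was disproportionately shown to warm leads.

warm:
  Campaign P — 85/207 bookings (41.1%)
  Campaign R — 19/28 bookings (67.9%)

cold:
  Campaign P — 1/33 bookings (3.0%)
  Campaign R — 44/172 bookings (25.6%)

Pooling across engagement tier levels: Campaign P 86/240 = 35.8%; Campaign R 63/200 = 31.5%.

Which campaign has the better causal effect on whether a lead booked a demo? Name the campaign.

Campaign R

Engagement tier differs across campaigns for reasons unrelated to any effect of the campaign itself, and it separately predicts the outcome — a classic confounder. We must compare within engagement tier levels.
Within each level — warm: 41.1% vs 67.9%; cold: 3.0% vs 25.6% — Campaign R is higher every time.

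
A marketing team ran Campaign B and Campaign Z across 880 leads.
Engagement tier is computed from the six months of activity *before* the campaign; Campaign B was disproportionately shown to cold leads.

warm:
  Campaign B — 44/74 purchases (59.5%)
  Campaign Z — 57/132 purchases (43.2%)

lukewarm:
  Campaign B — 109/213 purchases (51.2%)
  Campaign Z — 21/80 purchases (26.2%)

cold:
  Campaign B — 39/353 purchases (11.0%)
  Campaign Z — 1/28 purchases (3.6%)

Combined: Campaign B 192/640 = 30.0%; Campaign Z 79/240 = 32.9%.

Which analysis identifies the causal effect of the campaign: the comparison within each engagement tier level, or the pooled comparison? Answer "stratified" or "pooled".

Engagement tier satisfies the back-door criterion: it is not a descendant of the campaign, and it blocks the spurious path from campaign to outcome. Adjusting for it (i.e., using the within-engagement tier rates) gives the causal effect.
Within each level — warm: 59.5% vs 43.2%; lukewarm: 51.2% vs 26.2%; cold: 11.0% vs 3.6% — Campaign B is higher every time.

stratified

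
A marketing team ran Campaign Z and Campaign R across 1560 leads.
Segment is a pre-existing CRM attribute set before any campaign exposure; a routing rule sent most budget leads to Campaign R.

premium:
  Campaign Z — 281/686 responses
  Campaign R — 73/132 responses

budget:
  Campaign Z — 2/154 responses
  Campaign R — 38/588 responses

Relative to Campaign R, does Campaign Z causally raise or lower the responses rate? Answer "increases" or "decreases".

Since customer segment is a pre-existing factor (not a product of the campaign) and it affects the outcome on its own, it is a confounder. The stratified rates, not the pooled rate, identify the causal effect.
Within each level — premium: 41.0% vs 55.3%; budget: 1.3% vs 6.5% — Campaign R is higher every time.

decreases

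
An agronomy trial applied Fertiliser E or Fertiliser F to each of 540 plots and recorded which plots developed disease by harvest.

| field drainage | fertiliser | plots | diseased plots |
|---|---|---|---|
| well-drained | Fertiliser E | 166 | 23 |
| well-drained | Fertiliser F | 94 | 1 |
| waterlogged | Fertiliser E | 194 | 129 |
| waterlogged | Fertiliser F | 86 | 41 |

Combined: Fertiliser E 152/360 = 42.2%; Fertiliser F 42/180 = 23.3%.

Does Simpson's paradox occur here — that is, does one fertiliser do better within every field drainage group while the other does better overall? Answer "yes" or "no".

Within each field drainage level (well-drained 13.9% vs 1.1%; waterlogged 66.5% vs 47.7%), Fertiliser F has the lower rate every time. Pooled: 42.2% vs 23.3% — Fertiliser F has the lower rate overall. They agree.

no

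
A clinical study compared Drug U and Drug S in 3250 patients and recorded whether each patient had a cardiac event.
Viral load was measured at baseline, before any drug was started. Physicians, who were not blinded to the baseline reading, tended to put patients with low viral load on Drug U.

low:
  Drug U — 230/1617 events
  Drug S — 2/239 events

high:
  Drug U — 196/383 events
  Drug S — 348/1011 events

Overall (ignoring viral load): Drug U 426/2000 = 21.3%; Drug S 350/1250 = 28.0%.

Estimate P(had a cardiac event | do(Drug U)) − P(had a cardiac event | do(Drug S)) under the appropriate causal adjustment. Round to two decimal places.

+0.15

Within every viral load level Drug S has the lower rate, yet pooled Drug U does — Simpson's reversal.
Since viral load is a pre-existing factor (not a product of the drug) and it affects the outcome on its own, it is a confounder. The stratified rates, not the pooled rate, identify the causal effect.
Adjusting over the population distribution of viral load: 0.571·(0.142−0.008) + 0.429·(0.512−0.344) = +0.148.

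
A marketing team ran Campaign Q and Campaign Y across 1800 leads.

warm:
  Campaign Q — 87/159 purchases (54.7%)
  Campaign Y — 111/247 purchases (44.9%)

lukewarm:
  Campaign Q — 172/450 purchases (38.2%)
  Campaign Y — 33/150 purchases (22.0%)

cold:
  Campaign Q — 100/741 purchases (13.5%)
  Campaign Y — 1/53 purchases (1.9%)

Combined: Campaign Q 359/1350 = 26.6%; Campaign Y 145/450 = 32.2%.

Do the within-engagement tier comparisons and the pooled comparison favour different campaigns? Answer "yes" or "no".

yes

Within each engagement tier level (warm 54.7% vs 44.9%; lukewarm 38.2% vs 22.0%; cold 13.5% vs 1.9%), Campaign Q has the higher rate every time. Pooled: 26.6% vs 32.2% — Campaign Y has the higher rate overall. The two comparisons disagree.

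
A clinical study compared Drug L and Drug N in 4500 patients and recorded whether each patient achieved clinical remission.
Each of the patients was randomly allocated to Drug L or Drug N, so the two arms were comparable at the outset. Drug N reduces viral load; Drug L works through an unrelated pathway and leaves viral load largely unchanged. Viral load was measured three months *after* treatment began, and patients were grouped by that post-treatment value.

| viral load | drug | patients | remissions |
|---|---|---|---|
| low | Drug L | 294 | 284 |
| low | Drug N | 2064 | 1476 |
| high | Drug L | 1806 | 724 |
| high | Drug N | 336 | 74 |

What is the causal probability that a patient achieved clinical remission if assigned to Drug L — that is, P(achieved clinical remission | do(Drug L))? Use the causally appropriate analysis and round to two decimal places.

Stratifying would compare drugs among patients the drugs themselves sorted into viral load groups — a form of selection on an intermediate. The unconditioned pooled rates give the total causal effect.
So P(outcome | do(Drug L)) is just the pooled rate for Drug L: 1008/2100 = 0.480.

0.48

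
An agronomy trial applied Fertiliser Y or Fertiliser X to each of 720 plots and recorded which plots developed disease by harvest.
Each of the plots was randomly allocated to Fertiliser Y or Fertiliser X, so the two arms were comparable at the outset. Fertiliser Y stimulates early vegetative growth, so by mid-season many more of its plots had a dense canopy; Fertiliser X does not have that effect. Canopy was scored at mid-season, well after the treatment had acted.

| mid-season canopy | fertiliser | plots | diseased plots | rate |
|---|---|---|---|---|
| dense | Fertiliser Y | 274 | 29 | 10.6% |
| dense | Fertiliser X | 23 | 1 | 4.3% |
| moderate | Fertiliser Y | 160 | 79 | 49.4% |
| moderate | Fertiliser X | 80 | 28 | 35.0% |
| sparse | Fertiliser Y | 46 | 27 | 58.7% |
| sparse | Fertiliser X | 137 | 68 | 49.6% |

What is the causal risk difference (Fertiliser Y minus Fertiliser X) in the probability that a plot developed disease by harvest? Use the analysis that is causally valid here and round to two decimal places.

-0.12

Mid-season canopy is downstream of the fertiliser. One should not condition on a consequence of treatment, so the overall rates are the right comparison.
The causal difference is the pooled difference: 0.281 − 0.404 = -0.123.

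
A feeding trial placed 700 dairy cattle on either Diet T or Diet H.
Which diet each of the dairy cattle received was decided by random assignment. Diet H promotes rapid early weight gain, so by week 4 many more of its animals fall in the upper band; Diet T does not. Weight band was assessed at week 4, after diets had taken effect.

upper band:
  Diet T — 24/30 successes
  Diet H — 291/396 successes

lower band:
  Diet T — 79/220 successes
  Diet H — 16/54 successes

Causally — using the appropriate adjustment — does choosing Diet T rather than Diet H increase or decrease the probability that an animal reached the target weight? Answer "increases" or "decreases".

The week-4 weight band-specific comparison favours Diet T throughout, but the pooled figures favour Diet H. The question is whether to condition on week-4 weight band.
Week-4 weight band is recorded after the diet and is itself shifted by it — it sits on the causal path from diet to outcome. Conditioning on a mediator would strip out part of the effect we want; the pooled comparison gives the total causal effect.
Pooled: Diet T 41.2% vs Diet H 68.2%; Diet H is higher overall.

decreases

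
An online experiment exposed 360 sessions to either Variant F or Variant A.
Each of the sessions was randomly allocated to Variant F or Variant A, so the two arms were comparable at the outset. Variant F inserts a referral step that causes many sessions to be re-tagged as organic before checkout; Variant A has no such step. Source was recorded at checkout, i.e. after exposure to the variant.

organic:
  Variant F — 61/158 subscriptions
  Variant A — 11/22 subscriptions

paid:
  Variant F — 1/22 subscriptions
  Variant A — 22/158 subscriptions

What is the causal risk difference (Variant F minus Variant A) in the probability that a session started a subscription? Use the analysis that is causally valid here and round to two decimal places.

+0.16

Traffic source is downstream of the variant. One should not condition on a consequence of treatment, so the overall rates are the right comparison.
The causal difference is the pooled difference: 0.344 − 0.183 = +0.161.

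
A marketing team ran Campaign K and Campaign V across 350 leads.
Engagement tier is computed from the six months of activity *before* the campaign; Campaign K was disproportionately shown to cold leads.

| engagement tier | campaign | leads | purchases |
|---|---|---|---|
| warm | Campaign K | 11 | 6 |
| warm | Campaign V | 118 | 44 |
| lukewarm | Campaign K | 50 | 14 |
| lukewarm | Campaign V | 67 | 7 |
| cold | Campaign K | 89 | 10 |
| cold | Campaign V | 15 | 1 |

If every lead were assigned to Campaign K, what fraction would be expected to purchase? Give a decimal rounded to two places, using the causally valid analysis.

0.33

Within every engagement tier level Campaign K has the higher rate, yet pooled Campaign V does — Simpson's reversal.
Engagement tier satisfies the back-door criterion: it is not a descendant of the campaign, and it blocks the spurious path from campaign to outcome. Adjusting for it (i.e., using the within-engagement tier rates) gives the causal effect.
Standardising Campaign K to the population engagement tier mix: 0.369·6/11 + 0.334·14/50 + 0.297·10/89 = 0.328.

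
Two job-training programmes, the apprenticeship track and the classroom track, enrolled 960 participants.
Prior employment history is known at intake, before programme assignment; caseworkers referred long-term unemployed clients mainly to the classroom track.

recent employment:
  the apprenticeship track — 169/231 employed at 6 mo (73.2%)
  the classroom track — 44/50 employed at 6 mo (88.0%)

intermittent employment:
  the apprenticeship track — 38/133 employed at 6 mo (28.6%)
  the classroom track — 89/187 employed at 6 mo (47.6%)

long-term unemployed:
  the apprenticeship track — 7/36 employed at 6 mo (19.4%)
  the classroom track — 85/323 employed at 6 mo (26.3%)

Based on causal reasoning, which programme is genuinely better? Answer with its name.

the classroom track

Prior employment history differs across programmes for reasons unrelated to any effect of the programme itself, and it separately predicts the outcome — a classic confounder. We must compare within prior employment history levels.
Within each level — recent employment: 73.2% vs 88.0%; intermittent employment: 28.6% vs 47.6%; long-term unemployed: 19.4% vs 26.3% — the classroom track is higher every time.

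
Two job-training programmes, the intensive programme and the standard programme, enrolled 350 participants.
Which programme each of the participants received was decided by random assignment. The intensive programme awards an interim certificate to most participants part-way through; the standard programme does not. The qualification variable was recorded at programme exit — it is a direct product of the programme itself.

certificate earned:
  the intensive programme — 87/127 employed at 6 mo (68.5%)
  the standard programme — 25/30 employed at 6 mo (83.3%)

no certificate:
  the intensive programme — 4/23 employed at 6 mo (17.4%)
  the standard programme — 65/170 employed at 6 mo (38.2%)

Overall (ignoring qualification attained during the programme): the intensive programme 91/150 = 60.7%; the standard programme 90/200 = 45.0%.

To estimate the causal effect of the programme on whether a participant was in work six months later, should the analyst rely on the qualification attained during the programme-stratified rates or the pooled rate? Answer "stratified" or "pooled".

The stratified and pooled comparisons disagree (the standard programme wins within each qualification attained during the programme; the intensive programme wins overall), so the answer turns on the causal role of qualification attained during the programme.
The distribution of qualification attained during the programme is itself part of what the programme does — it is an intermediate outcome. Holding it fixed would remove that part of the effect; the total effect is the pooled difference.
Pooled: the intensive programme 60.7% vs the standard programme 45.0%; the intensive programme is higher overall.

pooled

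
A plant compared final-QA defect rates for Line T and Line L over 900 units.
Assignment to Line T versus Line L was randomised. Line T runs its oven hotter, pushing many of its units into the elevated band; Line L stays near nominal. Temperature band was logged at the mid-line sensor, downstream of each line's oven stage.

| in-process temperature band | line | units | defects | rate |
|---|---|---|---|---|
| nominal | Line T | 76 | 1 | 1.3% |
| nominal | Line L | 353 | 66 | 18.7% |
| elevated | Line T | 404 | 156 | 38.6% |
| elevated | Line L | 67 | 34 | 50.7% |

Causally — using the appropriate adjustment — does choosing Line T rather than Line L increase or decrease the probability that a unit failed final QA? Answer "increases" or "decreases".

In-process temperature band is recorded after the line and is itself shifted by it — it sits on the causal path from line to outcome. Conditioning on a mediator would strip out part of the effect we want; the pooled comparison gives the total causal effect.
Pooled: Line T 32.7% vs Line L 23.8%; Line L is lower overall.

increases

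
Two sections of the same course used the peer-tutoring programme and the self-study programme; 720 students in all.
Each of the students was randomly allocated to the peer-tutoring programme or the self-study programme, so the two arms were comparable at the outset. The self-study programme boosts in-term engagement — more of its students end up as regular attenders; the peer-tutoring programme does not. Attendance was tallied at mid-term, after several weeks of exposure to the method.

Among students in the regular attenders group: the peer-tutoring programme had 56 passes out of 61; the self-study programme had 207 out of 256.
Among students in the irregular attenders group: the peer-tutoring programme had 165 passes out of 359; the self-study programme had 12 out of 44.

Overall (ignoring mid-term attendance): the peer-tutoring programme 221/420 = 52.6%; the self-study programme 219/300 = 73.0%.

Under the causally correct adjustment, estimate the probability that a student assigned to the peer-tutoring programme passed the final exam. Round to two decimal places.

the peer-tutoring programme is higher inside every mid-term attendance stratum but the self-study programme is higher in aggregate. Whether to stratify depends on how mid-term attendance relates to the teaching method.
The distribution of mid-term attendance is itself part of what the teaching method does — it is an intermediate outcome. Holding it fixed would remove that part of the effect; the total effect is the pooled difference.
So P(outcome | do(the peer-tutoring programme)) is just the pooled rate for the peer-tutoring programme: 221/420 = 0.526.

0.53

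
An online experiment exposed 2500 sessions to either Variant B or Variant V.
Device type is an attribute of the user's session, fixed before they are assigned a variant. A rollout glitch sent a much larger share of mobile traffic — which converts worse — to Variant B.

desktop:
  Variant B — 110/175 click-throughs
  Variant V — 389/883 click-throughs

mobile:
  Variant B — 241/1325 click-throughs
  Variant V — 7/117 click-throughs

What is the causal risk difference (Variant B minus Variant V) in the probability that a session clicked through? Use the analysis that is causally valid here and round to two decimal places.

The stratified and pooled comparisons disagree (Variant B wins within each device type; Variant V wins overall), so the answer turns on the causal role of device type.
Device type satisfies the back-door criterion: it is not a descendant of the variant, and it blocks the spurious path from variant to outcome. Adjusting for it (i.e., using the within-device type rates) gives the causal effect.
Adjusting over the population distribution of device type: 0.423·(0.629−0.441) + 0.577·(0.182−0.060) = +0.150.

+0.15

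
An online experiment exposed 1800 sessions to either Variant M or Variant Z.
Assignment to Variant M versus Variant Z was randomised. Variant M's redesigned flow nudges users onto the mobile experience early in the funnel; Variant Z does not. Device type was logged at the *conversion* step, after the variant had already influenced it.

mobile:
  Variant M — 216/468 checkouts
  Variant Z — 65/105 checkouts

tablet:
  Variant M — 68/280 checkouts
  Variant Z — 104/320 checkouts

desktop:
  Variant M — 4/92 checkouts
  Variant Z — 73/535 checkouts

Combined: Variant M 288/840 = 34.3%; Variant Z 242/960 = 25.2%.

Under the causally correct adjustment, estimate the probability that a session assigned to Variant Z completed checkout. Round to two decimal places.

0.25

The device type-specific comparison favours Variant Z throughout, but the pooled figures favour Variant M. The question is whether to condition on device type.
Because the variant influences device type, device type is a post-treatment mediator, not a confounder. Stratifying on it would bias the estimate; the causal effect is the crude pooled difference.
So P(outcome | do(Variant Z)) is just the pooled rate for Variant Z: 242/960 = 0.252.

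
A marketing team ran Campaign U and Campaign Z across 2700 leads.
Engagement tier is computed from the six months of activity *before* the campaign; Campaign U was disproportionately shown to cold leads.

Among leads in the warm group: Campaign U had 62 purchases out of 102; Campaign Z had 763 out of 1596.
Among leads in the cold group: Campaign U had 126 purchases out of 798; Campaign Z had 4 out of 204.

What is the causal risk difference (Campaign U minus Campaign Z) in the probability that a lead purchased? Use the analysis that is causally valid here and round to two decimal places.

+0.13

Within every engagement tier level Campaign U has the higher rate, yet pooled Campaign Z does — Simpson's reversal.
Engagement tier differs across campaigns for reasons unrelated to any effect of the campaign itself, and it separately predicts the outcome — a classic confounder. We must compare within engagement tier levels.
Adjusting over the population distribution of engagement tier: 0.629·(0.608−0.478) + 0.371·(0.158−0.020) = +0.133.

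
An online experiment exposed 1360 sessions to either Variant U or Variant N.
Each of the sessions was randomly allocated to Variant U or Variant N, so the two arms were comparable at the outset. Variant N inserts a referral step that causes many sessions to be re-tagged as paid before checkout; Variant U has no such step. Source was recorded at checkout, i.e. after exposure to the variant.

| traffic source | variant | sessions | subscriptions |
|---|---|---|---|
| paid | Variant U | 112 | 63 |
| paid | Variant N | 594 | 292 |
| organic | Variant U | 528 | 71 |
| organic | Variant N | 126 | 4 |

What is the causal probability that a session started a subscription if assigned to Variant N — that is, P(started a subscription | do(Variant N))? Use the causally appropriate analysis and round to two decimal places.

Traffic source is downstream of the variant. One should not condition on a consequence of treatment, so the overall rates are the right comparison.
So P(outcome | do(Variant N)) is just the pooled rate for Variant N: 296/720 = 0.411.

0.41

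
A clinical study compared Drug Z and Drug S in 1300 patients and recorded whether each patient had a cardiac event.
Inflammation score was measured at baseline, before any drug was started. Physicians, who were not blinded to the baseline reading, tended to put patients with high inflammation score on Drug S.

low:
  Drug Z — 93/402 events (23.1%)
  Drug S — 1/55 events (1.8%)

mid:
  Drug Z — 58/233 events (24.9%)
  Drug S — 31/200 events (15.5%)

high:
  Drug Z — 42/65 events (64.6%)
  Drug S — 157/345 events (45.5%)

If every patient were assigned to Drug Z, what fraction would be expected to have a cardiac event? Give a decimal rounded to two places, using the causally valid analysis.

The imbalance in inflammation score arose from how patients were allocated, not from anything the drug did; and inflammation score independently affects the outcome. The pooled gap is confounded — condition on inflammation score.
Standardising Drug Z to the population inflammation score mix: 0.352·93/402 + 0.333·58/233 + 0.315·42/65 = 0.368.

0.37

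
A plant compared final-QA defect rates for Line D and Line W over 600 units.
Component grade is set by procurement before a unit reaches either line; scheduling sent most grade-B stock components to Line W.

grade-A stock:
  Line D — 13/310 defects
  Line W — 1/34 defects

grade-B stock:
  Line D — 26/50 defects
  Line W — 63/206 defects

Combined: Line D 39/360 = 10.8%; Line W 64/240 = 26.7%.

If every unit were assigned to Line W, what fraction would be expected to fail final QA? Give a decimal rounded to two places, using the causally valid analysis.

0.15

The imbalance in component grade arose from how units were allocated, not from anything the line did; and component grade independently affects the outcome. The pooled gap is confounded — condition on component grade.
Standardising Line W to the population component grade mix: 0.573·1/34 + 0.427·63/206 = 0.147.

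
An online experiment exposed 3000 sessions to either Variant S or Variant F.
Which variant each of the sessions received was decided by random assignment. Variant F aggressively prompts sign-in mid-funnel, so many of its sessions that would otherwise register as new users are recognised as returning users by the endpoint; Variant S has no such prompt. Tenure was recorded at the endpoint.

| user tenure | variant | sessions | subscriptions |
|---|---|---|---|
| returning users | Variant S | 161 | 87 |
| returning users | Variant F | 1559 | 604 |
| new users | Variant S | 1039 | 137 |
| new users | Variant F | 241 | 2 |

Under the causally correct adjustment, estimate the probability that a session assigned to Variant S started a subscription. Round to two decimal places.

The user tenure-specific comparison favours Variant S throughout, but the pooled figures favour Variant F. The question is whether to condition on user tenure.
User tenure is recorded after the variant and is itself shifted by it — it sits on the causal path from variant to outcome. Conditioning on a mediator would strip out part of the effect we want; the pooled comparison gives the total causal effect.
So P(outcome | do(Variant S)) is just the pooled rate for Variant S: 224/1200 = 0.187.

0.19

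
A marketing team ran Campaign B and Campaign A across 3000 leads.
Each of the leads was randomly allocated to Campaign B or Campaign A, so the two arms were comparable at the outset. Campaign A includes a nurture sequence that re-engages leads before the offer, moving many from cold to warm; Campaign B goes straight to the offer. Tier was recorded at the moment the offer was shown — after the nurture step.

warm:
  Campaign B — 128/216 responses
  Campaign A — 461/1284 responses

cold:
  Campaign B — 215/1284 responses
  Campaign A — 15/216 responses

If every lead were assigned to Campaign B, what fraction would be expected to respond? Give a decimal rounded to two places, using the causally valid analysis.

Engagement tier is downstream of the campaign. One should not condition on a consequence of treatment, so the overall rates are the right comparison.
So P(outcome | do(Campaign B)) is just the pooled rate for Campaign B: 343/1500 = 0.229.

0.23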